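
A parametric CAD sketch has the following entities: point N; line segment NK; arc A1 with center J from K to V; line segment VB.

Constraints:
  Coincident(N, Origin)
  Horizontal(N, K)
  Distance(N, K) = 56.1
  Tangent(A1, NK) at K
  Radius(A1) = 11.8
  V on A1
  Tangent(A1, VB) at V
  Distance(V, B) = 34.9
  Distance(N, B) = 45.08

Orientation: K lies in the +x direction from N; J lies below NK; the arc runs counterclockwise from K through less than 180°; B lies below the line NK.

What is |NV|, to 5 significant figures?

46.373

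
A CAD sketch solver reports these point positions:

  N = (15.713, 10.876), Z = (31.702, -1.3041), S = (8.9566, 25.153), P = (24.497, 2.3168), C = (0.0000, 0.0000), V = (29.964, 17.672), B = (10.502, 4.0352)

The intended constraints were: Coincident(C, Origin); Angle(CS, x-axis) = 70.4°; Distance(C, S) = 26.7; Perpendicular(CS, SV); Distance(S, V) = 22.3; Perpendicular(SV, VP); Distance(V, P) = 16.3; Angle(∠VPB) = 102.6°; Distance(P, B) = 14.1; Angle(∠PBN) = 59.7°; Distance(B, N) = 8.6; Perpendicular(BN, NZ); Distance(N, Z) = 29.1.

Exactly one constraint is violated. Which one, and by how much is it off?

Distance(N, Z) = 29.1 — off by 9.00.

C = (0.00, 0.00) ✓; CS at 70.40° ✓; |CS| = 26.70 ✓; ∠(CS, SV) = 90.00° ✓; |SV| = 22.30 ✓; ∠(SV, VP) = 90.00° ✓; |VP| = 16.30 ✓; ∠VPB = 102.6° ✓; |PB| = 14.10 ✓; ∠PBN = 59.70° ✓; |BN| = 8.599 ✓; ∠(BN, NZ) = 90.00° ✓; |NZ| = 20.10 ✗.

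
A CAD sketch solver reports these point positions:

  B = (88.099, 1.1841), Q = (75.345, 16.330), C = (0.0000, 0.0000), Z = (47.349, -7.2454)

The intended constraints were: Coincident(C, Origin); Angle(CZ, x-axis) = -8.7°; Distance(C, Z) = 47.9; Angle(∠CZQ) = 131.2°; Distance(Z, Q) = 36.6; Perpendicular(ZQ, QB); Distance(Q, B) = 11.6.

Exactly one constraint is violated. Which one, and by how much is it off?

Distance(Q, B) = 11.6 — off by 8.20.

C = (0.00, 0.00) ✓; CZ at -8.700° ✓; |CZ| = 47.90 ✓; ∠CZQ = 131.2° ✓; |ZQ| = 36.60 ✓; ∠(ZQ, QB) = 90.00° ✓; |QB| = 19.80 ✗.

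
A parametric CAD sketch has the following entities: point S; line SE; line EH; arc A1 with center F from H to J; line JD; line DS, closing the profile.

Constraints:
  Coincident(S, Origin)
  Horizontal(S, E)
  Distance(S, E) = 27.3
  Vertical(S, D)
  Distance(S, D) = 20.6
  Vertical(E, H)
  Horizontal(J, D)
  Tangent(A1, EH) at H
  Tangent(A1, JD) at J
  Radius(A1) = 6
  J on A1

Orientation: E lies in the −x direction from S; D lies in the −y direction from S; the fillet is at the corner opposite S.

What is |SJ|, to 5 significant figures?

29.632

The virtual corner opposite S is at (-27.300, -20.600). Tangency of A1 to EH means the radius FH is perpendicular to EH and A1 meets JD tangentially, so FJ is at right angles to JD, with radius 6.0, so the center F sits 6.0 in from both sides at F = (-21.300, -14.600). That places the tangent points at H = (-27.300, -14.600) on EH and J = (-21.300, -20.600) on JD. Then |SJ| = |J − S| = 29.632.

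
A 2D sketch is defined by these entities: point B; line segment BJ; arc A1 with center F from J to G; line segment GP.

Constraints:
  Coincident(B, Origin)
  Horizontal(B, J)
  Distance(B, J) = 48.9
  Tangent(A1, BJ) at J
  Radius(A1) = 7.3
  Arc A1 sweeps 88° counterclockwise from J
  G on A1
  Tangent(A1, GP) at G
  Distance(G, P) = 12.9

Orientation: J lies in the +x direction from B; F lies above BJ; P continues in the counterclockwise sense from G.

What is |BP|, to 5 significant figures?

60.052

B is at the origin; B and J share the same y with |BJ| = 48.9 and J on the +x side, so J = (48.900, 0.0000). A1 meets BJ tangentially, so FJ is at right angles to BJ, so F = J + (0, 7.3) = (48.900, 7.3000). On A1, J sits at bearing -90° from F; an 88° counterclockwise sweep puts G at bearing -2°, so G = F + 7.3·(cos -2°, sin -2°) = (56.196, 7.0452). Since A1 is tangent to GP there, FG ⟂ GP, so GP runs along (−sin -2°, cos -2°); with |GP| = 12.9, P = (56.646, 19.937). Then |BP| = |P − B| = 60.052.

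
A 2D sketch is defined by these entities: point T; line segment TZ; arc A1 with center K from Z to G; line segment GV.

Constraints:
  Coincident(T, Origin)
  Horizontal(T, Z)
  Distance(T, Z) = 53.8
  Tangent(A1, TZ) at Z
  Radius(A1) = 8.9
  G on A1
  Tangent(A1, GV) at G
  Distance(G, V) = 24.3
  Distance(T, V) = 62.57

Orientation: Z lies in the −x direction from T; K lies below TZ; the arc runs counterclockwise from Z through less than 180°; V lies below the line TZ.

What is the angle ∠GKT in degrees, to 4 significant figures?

165.4°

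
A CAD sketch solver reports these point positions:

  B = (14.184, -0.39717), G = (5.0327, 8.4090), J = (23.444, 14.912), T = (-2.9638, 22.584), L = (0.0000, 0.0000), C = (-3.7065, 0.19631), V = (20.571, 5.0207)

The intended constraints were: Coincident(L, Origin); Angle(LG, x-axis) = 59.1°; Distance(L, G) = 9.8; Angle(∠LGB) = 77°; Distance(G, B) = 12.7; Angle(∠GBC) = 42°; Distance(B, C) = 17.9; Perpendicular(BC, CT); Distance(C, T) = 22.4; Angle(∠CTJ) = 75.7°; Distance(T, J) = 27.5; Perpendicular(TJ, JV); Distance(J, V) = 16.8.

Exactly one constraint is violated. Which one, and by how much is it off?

Distance(J, V) = 16.8 — off by 6.50.

L = (0.00, 0.00) ✓; LG at 59.10° ✓; |LG| = 9.800 ✓; ∠LGB = 77.00° ✓; |GB| = 12.70 ✓; ∠GBC = 42.00° ✓; |BC| = 17.90 ✓; ∠(BC, CT) = 90.00° ✓; |CT| = 22.40 ✓; ∠CTJ = 75.70° ✓; |TJ| = 27.50 ✓; ∠(TJ, JV) = 90.00° ✓; |JV| = 10.30 ✗.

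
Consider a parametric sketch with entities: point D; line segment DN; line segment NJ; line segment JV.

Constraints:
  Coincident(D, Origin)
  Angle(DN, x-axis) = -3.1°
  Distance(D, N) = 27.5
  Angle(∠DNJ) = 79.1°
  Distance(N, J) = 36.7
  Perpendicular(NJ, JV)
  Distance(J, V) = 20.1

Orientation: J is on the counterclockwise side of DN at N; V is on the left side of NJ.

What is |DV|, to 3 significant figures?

32.2

D is at the origin; DN runs at -3.1° with length 27.5, so N = 27.5·(cos -3.1°, sin -3.1°) = (27.5, -1.49). ∠DNJ = 79.1°, so NJ runs at -3.1° + (180° − 79.1°) = 97.8° from the x-axis; with |NJ| = 36.7, J = N + 36.7·(cos 97.8°, sin 97.8°) = (22.5, 34.9). NJ is perpendicular to JV; with |JV| = 20.1 on the left of NJ, V = J + 20.1·(-0.991, -0.136) = (2.56, 32.1). Then |DV| = |V − D| = 32.2.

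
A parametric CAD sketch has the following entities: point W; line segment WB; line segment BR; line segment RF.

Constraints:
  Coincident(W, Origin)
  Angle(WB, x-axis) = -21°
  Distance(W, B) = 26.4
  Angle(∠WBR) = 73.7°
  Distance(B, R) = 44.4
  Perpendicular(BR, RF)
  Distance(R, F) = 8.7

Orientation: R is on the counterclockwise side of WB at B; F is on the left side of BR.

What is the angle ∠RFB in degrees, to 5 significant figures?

78.914°

∠WBR = 73.7°, so BR runs at -21.0° + (180° − 73.7°) = 85.300° from the x-axis; with |BR| = 44.4, R = B + 44.4·(cos 85.300°, sin 85.300°) = (28.285, 34.790). BR is perpendicular to RF; with |RF| = 8.7 on the left of BR, F = R + 8.7·(-0.99664, 0.081939) = (19.614, 35.503). Then cos ∠RFB = FR·FB / (|FR||FB|), giving 78.914°.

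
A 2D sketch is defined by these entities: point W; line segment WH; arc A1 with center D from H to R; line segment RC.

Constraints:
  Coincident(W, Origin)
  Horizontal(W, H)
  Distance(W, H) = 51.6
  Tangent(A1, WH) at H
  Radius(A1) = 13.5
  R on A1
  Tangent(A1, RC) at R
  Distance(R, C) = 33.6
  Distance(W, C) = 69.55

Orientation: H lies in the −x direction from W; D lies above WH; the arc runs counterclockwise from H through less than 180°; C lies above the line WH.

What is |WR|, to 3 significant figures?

42.5

Checks: W = (0.00, 0.00) ✓; |DH| = 13.50 ✓; |DR| = 13.50 ✓; ∠(DR, RC) = 90.00° ✓; |RC| = 33.60 ✓; |WC| = 69.55 ✓.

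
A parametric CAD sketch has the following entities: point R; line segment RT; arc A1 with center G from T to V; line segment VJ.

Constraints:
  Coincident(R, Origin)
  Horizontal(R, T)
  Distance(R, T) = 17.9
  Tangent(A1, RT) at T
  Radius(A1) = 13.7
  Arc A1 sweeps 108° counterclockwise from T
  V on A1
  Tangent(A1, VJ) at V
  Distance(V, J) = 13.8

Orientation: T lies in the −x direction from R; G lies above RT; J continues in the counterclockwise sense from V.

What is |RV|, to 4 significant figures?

18.58

R is at the origin; RT is horizontal with |RT| = 17.9 and T on the −x side, so T = (-17.90, 0.000). The tangent condition forces GT to be normal to RT, so G = T + (0, 13.7) = (-17.90, 13.70). On A1, T sits at bearing -90° from G; a 108° counterclockwise sweep puts V at bearing 18°, so V = G + 13.7·(cos 18°, sin 18°) = (-4.871, 17.93). Then |RV| = |V − R| = 18.58.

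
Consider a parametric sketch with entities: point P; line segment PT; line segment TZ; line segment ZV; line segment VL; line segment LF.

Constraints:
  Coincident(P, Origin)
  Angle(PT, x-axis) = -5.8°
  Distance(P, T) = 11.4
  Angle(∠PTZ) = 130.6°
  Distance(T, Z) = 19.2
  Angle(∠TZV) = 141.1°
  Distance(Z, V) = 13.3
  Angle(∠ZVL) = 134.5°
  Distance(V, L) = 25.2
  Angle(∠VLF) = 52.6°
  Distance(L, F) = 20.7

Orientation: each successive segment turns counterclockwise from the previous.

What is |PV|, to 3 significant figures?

37.0

P is at the origin; PT runs at -5.8° with length 11.4, so T = (11.3, -1.15). ∠PTZ = 130.6° gives TZ at 43.6° from the x-axis; with |TZ| = 19.2, Z = (25.2, 12.1). ∠TZV = 141.1° gives ZV at 82.5° from the x-axis; with |ZV| = 13.3, V = (27.0, 25.3). Then |PV| = |V − P| = 37.0.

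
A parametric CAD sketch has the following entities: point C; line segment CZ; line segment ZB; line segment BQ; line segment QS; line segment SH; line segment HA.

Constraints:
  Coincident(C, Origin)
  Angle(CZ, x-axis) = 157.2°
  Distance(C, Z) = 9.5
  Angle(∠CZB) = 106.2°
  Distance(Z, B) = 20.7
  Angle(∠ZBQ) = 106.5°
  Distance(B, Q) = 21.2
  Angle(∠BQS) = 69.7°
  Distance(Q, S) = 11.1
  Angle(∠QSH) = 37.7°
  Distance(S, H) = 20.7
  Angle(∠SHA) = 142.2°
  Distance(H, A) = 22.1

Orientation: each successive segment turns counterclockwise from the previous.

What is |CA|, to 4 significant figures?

57.53

∠QSH = 37.7° gives SH at -162.9° from the x-axis; with |SH| = 20.7, H = (-23.16, -26.89). ∠SHA = 142.2° gives HA at -125.1° from the x-axis; with |HA| = 22.1, A = (-35.87, -44.97). Then |CA| = |A − C| = 57.53.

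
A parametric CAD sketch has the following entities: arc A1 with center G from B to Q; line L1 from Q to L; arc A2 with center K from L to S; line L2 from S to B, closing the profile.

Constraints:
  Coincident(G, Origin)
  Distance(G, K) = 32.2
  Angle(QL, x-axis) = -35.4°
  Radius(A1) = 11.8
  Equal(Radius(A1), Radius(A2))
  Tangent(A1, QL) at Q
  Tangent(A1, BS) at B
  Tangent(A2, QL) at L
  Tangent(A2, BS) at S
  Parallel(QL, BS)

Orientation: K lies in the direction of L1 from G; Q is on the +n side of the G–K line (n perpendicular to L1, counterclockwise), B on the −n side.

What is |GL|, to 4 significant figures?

34.29

The slot axis is L1's direction at -35.4°, so u = (cos -35.4°, sin -35.4°) = (0.8151, -0.5793) and n = (−sin -35.4°, cos -35.4°) = (0.5793, 0.8151). G is at the origin and K lies 32.2 along u from G, so K = 32.2·u = (26.25, -18.65). Tangency of A1 to both parallel lines with radius 11.8 puts Q and B at G ± 11.8·n: Q = (6.836, 9.619), B = (-6.836, -9.619). Equal radii place L and S the same way about K: L = K + 11.8·n = (33.08, -9.034), S = K − 11.8·n = (19.41, -28.27). Then |GL| = |L − G| = 34.29.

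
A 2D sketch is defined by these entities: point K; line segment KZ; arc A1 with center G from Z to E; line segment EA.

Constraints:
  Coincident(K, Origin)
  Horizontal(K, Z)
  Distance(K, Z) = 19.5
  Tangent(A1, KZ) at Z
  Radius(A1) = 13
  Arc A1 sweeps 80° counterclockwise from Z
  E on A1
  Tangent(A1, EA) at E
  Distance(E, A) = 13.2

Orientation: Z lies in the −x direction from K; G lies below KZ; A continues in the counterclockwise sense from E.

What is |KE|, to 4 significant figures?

34.04

The tangent condition forces GZ to be normal to KZ, so G = Z + (0, -13) = (-19.50, -13.00). On A1, Z sits at bearing 90° from G; an 80° counterclockwise sweep puts E at bearing 170°, so E = G + 13.0·(cos 170°, sin 170°) = (-32.30, -10.74). Then |KE| = |E − K| = 34.04.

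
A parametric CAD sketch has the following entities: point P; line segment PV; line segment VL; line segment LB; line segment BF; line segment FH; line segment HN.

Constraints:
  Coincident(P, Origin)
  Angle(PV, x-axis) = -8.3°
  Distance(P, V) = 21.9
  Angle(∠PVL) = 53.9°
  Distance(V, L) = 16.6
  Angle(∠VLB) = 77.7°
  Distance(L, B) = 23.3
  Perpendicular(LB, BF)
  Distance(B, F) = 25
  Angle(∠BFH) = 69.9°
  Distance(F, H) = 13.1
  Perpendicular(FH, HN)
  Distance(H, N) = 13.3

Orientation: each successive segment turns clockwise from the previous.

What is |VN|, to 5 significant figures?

14.567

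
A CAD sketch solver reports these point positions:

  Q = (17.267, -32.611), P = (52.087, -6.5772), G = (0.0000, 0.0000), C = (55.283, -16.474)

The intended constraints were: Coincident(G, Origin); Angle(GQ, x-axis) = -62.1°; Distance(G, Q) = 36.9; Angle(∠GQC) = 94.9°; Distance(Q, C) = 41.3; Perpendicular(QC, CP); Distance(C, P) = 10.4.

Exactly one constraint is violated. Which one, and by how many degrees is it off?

Perpendicular(QC, CP) — off by 5.10°.

G = (0.00, 0.00) ✓; GQ at -62.10° ✓; |GQ| = 36.90 ✓; ∠GQC = 94.90° ✓; |QC| = 41.30 ✓; ∠(QC, CP) = 84.90° ✗; |CP| = 10.40 ✓.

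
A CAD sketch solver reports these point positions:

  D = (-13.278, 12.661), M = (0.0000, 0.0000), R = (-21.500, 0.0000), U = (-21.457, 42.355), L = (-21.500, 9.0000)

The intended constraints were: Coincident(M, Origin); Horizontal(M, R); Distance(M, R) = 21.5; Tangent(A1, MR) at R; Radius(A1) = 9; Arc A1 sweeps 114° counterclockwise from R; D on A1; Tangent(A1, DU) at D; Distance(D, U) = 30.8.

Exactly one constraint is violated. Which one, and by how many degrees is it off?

Tangent(A1, DU) at D — off by 8.60°.

M = (0.00, 0.00) ✓; M.y = 0.00, R.y = 0.00 ✓; |MR| = 21.50 ✓; ∠(LR, RM) = 90.00° ✓; |LR| = 9.000 ✓; bearing(L→D) − bearing(L→R) = 114.0° ✓; |LD| = 9.000 ✓; ∠(LD, DU) = 98.60° ✗; |DU| = 30.80 ✓.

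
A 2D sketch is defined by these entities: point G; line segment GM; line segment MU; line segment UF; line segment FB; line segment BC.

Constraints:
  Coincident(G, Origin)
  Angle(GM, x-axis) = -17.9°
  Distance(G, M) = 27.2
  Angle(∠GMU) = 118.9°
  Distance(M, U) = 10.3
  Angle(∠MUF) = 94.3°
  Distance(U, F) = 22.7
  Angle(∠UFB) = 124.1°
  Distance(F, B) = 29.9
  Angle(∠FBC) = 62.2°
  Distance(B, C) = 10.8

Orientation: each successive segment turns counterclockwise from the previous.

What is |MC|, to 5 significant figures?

33.406

G is at the origin; GM runs at -17.9° with length 27.2, so M = (25.883, -8.3601). ∠GMU = 118.9° gives MU at 43.200° from the x-axis; with |MU| = 10.3, U = (33.392, -1.3093). ∠MUF = 94.3° gives UF at 128.90° from the x-axis; with |UF| = 22.7, F = (19.137, 16.357). ∠UFB = 124.1° gives FB at -175.20° from the x-axis; with |FB| = 29.9, B = (-10.658, 13.855). ∠FBC = 62.2° gives BC at -57.400° from the x-axis; with |BC| = 10.8, C = (-4.8394, 4.7564). Then |MC| = |C − M| = 33.406.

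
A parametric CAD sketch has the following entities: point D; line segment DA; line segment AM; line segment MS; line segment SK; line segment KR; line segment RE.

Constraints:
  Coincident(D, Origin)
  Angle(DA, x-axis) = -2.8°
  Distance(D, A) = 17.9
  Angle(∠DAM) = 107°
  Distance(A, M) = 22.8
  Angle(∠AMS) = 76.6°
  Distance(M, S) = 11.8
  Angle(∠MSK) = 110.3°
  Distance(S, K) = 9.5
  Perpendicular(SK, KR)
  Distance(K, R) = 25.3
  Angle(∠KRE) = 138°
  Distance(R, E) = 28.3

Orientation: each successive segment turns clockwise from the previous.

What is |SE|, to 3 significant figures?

47.3

D is at the origin; DA runs at -2.8° with length 17.9, so A = (17.9, -0.874). ∠DAM = 107.0° gives AM at -75.8° from the x-axis; with |AM| = 22.8, M = (23.5, -23.0). ∠AMS = 76.6° gives MS at -179° from the x-axis; with |MS| = 11.8, S = (11.7, -23.1). ∠MSK = 110.3° gives SK at 111° from the x-axis; with |SK| = 9.5, K = (8.25, -14.3). SK is perpendicular to KR, so KR runs at 21.1°; with |KR| = 25.3, R = (31.9, -5.17). ∠KRE = 138.0° gives RE at -20.9° from the x-axis; with |RE| = 28.3, E = (58.3, -15.3). Then |SE| = |E − S| = 47.3.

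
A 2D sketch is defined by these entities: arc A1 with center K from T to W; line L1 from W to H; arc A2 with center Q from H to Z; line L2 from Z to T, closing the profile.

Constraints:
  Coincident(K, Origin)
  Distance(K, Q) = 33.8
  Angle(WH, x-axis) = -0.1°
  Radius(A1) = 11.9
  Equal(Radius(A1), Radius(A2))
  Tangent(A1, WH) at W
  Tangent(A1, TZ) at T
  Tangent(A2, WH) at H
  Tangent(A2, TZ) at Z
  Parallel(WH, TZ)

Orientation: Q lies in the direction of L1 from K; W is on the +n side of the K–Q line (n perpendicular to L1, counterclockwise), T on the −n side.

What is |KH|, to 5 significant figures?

35.834

The slot axis is L1's direction at -0.1°, so u = (cos -0.1°, sin -0.1°) = (1.0000, -0.0017453) and n = (−sin -0.1°, cos -0.1°) = (0.0017453, 1.0000). K is at the origin and Q lies 33.8 along u from K, so Q = 33.8·u = (33.800, -0.058992). Tangency of A1 to both parallel lines with radius 11.9 puts W and T at K ± 11.9·n: W = (0.020769, 11.900), T = (-0.020769, -11.900). Equal radii place H and Z the same way about Q: H = Q + 11.9·n = (33.821, 11.841), Z = Q − 11.9·n = (33.779, -11.959). Then |KH| = |H − K| = 35.834.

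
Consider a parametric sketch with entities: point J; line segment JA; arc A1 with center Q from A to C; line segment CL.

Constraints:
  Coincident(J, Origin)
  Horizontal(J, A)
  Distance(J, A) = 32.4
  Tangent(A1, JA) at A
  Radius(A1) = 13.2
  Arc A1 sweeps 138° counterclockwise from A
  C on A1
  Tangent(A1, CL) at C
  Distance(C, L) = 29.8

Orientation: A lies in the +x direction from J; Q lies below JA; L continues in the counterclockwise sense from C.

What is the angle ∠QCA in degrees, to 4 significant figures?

21.00°

J is at the origin; J and A share the same y with |JA| = 32.4 and A on the +x side, so A = (32.40, 0.000). The tangent condition forces QA to be normal to JA, so Q = A + (0, -13.2) = (32.40, -13.20). On A1, A sits at bearing 90° from Q; a 138° counterclockwise sweep puts C at bearing 228°, so C = Q + 13.2·(cos 228°, sin 228°) = (23.57, -23.01). Then cos ∠QCA = CQ·CA / (|CQ||CA|), giving 21.00°.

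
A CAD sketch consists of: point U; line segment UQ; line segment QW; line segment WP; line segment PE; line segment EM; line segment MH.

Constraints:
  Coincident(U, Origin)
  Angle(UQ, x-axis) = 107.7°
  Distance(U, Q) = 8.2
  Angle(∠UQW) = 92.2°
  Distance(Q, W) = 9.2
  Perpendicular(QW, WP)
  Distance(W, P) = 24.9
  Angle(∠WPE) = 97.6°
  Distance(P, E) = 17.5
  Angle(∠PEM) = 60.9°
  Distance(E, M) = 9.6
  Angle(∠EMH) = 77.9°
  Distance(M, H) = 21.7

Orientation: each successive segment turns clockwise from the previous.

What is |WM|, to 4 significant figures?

22.92

U is at the origin; UQ runs at 107.7° with length 8.2, so Q = (-2.493, 7.812). ∠UQW = 92.2° gives QW at 19.90° from the x-axis; with |QW| = 9.2, W = (6.158, 10.94). QW ⟂ WP, so WP runs at -70.10°; with |WP| = 24.9, P = (14.63, -12.47). ∠WPE = 97.6° gives PE at -152.5° from the x-axis; with |PE| = 17.5, E = (-0.8897, -20.55). ∠PEM = 60.9° gives EM at 88.40° from the x-axis; with |EM| = 9.6, M = (-0.6216, -10.95). Then |WM| = |M − W| = 22.92.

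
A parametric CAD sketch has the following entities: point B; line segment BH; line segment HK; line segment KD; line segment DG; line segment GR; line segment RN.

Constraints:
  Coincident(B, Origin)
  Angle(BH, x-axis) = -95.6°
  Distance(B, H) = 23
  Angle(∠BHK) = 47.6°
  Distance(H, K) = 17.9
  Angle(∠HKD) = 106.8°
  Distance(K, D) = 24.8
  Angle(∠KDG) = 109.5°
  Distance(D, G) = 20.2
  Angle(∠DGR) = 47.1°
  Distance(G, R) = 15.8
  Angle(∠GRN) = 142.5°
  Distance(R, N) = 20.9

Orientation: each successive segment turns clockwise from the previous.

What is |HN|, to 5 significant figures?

25.640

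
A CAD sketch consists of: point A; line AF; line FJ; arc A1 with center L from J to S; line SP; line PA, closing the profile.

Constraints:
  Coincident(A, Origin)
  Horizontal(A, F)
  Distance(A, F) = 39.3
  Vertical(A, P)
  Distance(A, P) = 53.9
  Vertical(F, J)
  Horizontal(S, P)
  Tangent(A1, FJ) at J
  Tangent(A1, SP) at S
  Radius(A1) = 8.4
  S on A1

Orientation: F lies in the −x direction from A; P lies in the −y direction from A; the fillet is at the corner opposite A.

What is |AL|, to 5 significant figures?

55.001

A and P share the same x with |AP| = 53.9 and P on the −y side, so P = (0.0000, -53.900). The virtual corner opposite A is at (-39.300, -53.900). The tangent condition forces LJ to be normal to FJ and since A1 is tangent to SP there, LS ⟂ SP, with radius 8.4, so the center L sits 8.4 in from both sides at L = (-30.900, -45.500). Then |AL| = |L − A| = 55.001.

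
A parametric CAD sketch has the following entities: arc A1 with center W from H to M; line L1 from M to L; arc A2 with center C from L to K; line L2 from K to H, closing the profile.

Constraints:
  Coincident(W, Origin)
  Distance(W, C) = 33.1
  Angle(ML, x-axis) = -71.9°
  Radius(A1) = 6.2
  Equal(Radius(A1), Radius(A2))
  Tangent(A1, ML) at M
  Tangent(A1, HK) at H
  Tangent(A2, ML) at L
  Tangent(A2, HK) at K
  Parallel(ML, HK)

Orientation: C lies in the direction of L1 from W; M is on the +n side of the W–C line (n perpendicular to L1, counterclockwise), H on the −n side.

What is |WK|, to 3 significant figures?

33.7

The slot axis is L1's direction at -71.9°, so u = (cos -71.9°, sin -71.9°) = (0.311, -0.951) and n = (−sin -71.9°, cos -71.9°) = (0.951, 0.311). W is at the origin and C lies 33.1 along u from W, so C = 33.1·u = (10.3, -31.5). Tangency of A1 to both parallel lines with radius 6.2 puts M and H at W ± 6.2·n: M = (5.89, 1.93), H = (-5.89, -1.93). Equal radii place L and K the same way about C: L = C + 6.2·n = (16.2, -29.5), K = C − 6.2·n = (4.39, -33.4). Then |WK| = |K − W| = 33.7.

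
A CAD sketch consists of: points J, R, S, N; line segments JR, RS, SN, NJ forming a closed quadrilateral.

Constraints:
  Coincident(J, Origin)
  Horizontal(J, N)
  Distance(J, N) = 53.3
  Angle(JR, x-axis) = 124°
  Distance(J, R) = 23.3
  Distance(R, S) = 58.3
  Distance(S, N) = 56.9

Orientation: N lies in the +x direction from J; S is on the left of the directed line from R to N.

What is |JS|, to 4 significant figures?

63.53

Checks: |RS| = 58.30 ✓; |SN| = 56.90 ✓.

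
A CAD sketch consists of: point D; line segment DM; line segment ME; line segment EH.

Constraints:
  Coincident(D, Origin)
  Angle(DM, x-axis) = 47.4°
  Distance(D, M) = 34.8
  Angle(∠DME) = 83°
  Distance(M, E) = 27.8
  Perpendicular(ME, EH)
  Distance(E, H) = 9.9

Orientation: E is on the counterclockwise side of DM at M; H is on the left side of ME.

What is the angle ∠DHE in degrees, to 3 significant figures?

136°

D is at the origin; DM runs at 47.4° with length 34.8, so M = 34.8·(cos 47.4°, sin 47.4°) = (23.6, 25.6). ∠DME = 83.0°, so ME runs at 47.4° + (180° − 83.0°) = 144° from the x-axis; with |ME| = 27.8, E = M + 27.8·(cos 144°, sin 144°) = (0.951, 41.8). ME is perpendicular to EH; with |EH| = 9.9 on the left of ME, H = E + 9.9·(-0.582, -0.813) = (-4.81, 33.7). Then cos ∠DHE = HD·HE / (|HD||HE|), giving 136°.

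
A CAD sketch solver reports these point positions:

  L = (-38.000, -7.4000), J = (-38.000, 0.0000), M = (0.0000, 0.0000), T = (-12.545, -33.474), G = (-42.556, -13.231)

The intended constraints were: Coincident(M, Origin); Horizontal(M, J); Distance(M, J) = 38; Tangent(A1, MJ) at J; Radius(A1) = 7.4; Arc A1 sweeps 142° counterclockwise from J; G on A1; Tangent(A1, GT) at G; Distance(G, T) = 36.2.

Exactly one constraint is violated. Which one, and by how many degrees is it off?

Tangent(A1, GT) at G — off by 4.00°.

M = (0.00, 0.00) ✓; M.y = 0.00, J.y = 0.00 ✓; |MJ| = 38.00 ✓; ∠(LJ, JM) = 90.00° ✓; |LJ| = 7.400 ✓; bearing(L→G) − bearing(L→J) = 142.0° ✓; |LG| = 7.400 ✓; ∠(LG, GT) = 86.00° ✗; |GT| = 36.20 ✓.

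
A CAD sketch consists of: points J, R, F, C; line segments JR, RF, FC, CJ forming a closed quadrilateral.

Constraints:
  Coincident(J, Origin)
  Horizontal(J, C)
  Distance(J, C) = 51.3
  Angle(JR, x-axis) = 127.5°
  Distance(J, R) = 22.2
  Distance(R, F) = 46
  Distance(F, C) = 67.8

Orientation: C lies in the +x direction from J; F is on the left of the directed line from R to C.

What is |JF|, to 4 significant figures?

56.96

Checks: |RF| = 46.00 ✓; |FC| = 67.80 ✓.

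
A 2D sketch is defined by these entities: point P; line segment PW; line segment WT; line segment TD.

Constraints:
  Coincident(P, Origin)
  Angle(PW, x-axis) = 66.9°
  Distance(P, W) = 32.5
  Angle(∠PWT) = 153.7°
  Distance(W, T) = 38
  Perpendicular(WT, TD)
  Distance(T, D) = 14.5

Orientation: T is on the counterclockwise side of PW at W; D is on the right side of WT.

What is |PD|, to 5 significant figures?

73.092

P is at the origin; PW runs at 66.9° with length 32.5, so W = 32.5·(cos 66.9°, sin 66.9°) = (12.751, 29.894). ∠PWT = 153.7°, so WT runs at 66.9° + (180° − 153.7°) = 93.200° from the x-axis; with |WT| = 38.0, T = W + 38.0·(cos 93.200°, sin 93.200°) = (10.630, 67.835). WT ⟂ TD; with |TD| = 14.5 on the right of WT, D = T + 14.5·(0.99844, 0.055822) = (25.107, 68.644). Then |PD| = |D − P| = 73.092.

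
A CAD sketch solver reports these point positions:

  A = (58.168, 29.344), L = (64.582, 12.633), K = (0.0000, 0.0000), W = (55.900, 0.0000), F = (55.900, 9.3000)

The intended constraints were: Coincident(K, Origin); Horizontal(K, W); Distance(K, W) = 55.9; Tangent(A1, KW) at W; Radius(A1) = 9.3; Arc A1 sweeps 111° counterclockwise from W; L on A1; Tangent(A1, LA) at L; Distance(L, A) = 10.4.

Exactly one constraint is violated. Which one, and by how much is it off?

Distance(L, A) = 10.4 — off by 7.50.

K = (0.00, 0.00) ✓; K.y = 0.00, W.y = 0.00 ✓; |KW| = 55.90 ✓; ∠(FW, WK) = 90.00° ✓; |FW| = 9.300 ✓; bearing(F→L) − bearing(F→W) = 111.0° ✓; |FL| = 9.300 ✓; ∠(FL, LA) = 90.00° ✓; |LA| = 17.90 ✗.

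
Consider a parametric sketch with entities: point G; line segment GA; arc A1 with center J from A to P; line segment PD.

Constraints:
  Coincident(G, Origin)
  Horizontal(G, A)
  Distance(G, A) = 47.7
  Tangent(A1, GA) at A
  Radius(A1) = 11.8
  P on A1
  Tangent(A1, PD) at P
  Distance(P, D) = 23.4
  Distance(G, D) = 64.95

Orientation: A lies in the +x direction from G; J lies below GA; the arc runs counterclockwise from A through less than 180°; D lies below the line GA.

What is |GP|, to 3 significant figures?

43.0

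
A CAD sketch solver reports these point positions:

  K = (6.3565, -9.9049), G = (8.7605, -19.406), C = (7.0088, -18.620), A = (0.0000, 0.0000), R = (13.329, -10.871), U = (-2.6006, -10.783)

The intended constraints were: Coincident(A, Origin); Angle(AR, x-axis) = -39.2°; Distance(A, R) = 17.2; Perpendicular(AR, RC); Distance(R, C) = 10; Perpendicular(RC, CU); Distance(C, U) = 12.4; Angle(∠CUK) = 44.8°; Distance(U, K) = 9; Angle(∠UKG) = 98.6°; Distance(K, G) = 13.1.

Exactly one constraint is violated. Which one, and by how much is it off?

Distance(K, G) = 13.1 — off by 3.30.

A = (0.00, 0.00) ✓; AR at -39.20° ✓; |AR| = 17.20 ✓; ∠(AR, RC) = 90.00° ✓; |RC| = 10.00 ✓; ∠(RC, CU) = 90.00° ✓; |CU| = 12.40 ✓; ∠CUK = 44.80° ✓; |UK| = 9.000 ✓; ∠UKG = 98.60° ✓; |KG| = 9.801 ✗.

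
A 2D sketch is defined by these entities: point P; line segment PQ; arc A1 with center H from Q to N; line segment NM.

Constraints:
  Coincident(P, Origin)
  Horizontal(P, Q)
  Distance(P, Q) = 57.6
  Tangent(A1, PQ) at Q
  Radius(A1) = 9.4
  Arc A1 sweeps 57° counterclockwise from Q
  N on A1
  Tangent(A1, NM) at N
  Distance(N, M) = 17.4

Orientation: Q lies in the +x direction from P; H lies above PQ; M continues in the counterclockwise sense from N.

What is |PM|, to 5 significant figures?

77.300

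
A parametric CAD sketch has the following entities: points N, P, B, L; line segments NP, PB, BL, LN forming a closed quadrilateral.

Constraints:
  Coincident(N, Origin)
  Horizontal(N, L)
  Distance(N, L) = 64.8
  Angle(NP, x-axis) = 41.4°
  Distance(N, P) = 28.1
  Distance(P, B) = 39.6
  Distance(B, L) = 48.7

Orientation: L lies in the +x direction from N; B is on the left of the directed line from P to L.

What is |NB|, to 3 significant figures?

67.7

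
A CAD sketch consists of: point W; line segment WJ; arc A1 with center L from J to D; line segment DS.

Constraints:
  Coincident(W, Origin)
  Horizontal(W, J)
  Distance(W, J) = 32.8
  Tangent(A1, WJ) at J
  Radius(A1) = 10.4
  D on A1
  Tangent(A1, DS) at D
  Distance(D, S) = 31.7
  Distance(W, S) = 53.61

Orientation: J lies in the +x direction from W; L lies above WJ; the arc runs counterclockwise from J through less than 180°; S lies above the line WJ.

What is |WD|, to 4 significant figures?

44.79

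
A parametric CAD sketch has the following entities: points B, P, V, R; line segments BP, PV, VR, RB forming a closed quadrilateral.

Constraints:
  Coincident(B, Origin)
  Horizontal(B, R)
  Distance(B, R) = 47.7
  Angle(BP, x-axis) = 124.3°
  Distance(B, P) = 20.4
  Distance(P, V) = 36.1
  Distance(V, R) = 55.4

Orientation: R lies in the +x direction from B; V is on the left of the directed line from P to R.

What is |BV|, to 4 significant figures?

45.21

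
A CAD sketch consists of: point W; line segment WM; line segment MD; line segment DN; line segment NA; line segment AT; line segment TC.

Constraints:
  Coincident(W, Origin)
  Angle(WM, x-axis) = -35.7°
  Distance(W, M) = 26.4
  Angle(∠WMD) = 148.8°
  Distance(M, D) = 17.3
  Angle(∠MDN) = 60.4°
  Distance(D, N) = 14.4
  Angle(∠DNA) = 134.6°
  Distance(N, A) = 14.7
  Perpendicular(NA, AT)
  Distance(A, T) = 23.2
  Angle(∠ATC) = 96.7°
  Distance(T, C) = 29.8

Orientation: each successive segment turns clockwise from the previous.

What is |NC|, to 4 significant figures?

30.55

W is at the origin; WM runs at -35.7° with length 26.4, so M = (21.44, -15.41). ∠WMD = 148.8° gives MD at -66.90° from the x-axis; with |MD| = 17.3, D = (28.23, -31.32). ∠MDN = 60.4° gives DN at 173.5° from the x-axis; with |DN| = 14.4, N = (13.92, -29.69). ∠DNA = 134.6° gives NA at 128.1° from the x-axis; with |NA| = 14.7, A = (4.849, -18.12). NA ⟂ AT, so AT runs at 38.10°; with |AT| = 23.2, T = (23.11, -3.805). ∠ATC = 96.7° gives TC at -45.20° from the x-axis; with |TC| = 29.8, C = (44.10, -24.95). Then |NC| = |C − N| = 30.55.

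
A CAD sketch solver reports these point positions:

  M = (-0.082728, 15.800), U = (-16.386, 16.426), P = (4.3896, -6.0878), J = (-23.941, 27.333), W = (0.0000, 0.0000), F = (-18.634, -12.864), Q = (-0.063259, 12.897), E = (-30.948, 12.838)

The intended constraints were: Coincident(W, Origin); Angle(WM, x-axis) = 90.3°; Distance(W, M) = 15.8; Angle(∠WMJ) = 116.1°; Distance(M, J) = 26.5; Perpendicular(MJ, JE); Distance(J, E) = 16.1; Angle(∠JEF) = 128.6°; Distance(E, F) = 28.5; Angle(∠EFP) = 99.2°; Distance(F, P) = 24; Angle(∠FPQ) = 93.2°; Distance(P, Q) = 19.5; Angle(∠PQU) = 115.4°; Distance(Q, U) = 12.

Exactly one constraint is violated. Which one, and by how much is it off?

Distance(Q, U) = 12 — off by 4.70.

W = (0.00, 0.00) ✓; WM at 90.30° ✓; |WM| = 15.80 ✓; ∠WMJ = 116.1° ✓; |MJ| = 26.50 ✓; ∠(MJ, JE) = 90.00° ✓; |JE| = 16.10 ✓; ∠JEF = 128.6° ✓; |EF| = 28.50 ✓; ∠EFP = 99.20° ✓; |FP| = 24.00 ✓; ∠FPQ = 93.20° ✓; |PQ| = 19.50 ✓; ∠PQU = 115.4° ✓; |QU| = 16.70 ✗.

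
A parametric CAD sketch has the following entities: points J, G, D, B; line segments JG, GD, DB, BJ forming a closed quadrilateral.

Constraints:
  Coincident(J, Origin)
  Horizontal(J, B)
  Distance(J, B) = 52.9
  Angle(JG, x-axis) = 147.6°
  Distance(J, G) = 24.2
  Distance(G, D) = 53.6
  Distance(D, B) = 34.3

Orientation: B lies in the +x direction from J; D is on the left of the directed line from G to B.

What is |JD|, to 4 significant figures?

41.20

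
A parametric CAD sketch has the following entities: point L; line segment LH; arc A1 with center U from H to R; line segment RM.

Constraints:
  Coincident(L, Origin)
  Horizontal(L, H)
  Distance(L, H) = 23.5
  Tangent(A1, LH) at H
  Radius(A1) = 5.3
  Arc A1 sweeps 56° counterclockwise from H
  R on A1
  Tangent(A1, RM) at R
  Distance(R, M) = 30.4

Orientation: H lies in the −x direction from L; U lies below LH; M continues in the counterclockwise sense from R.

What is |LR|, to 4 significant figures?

27.99

L is at the origin; L and H share the same y with |LH| = 23.5 and H on the −x side, so H = (-23.50, 0.000). Tangency of A1 to LH means the radius UH is perpendicular to LH, so U = H + (0, -5.3) = (-23.50, -5.300). On A1, H sits at bearing 90° from U; a 56° counterclockwise sweep puts R at bearing 146°, so R = U + 5.3·(cos 146°, sin 146°) = (-27.89, -2.336). Then |LR| = |R − L| = 27.99.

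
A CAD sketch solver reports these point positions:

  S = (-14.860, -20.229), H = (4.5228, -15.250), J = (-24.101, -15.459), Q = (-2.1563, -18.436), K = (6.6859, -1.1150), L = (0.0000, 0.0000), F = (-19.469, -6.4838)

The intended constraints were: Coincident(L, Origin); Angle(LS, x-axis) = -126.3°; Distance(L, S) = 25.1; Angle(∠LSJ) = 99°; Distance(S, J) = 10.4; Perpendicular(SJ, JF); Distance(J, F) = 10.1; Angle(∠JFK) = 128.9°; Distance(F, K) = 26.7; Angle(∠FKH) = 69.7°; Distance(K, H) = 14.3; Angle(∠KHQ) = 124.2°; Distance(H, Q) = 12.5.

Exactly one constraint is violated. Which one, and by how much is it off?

Distance(H, Q) = 12.5 — off by 5.10.

L = (0.00, 0.00) ✓; LS at -126.3° ✓; |LS| = 25.10 ✓; ∠LSJ = 99.00° ✓; |SJ| = 10.40 ✓; ∠(SJ, JF) = 90.00° ✓; |JF| = 10.10 ✓; ∠JFK = 128.9° ✓; |FK| = 26.70 ✓; ∠FKH = 69.70° ✓; |KH| = 14.30 ✓; ∠KHQ = 124.2° ✓; |HQ| = 7.400 ✗.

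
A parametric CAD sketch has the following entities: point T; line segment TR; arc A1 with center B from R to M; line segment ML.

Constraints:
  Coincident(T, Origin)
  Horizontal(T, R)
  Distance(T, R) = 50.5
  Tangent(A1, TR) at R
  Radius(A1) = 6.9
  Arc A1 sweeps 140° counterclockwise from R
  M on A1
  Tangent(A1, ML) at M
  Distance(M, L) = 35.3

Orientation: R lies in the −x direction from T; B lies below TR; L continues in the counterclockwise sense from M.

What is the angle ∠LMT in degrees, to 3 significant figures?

52.5°

T is at the origin; TR is horizontal with |TR| = 50.5 and R on the −x side, so R = (-50.5, 0.00). The tangent condition forces BR to be normal to TR, so B = R + (0, -6.9) = (-50.5, -6.90). On A1, R sits at bearing 90° from B; a 140° counterclockwise sweep puts M at bearing 230°, so M = B + 6.9·(cos 230°, sin 230°) = (-54.9, -12.2). Tangency of A1 to ML means the radius BM is perpendicular to ML, so ML runs along (−sin 230°, cos 230°); with |ML| = 35.3, L = (-27.9, -34.9). Then cos ∠LMT = ML·MT / (|ML||MT|), giving 52.5°.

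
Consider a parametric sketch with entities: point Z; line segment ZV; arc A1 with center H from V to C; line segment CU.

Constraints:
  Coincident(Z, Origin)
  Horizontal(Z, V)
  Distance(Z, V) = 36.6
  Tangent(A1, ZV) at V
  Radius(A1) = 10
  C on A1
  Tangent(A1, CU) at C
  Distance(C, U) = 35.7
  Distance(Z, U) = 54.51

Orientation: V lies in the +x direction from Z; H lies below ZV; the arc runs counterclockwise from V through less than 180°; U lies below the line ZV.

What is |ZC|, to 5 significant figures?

28.661

Checks: Z = (0.00, 0.00) ✓; |HC| = 10.00 ✓; ∠(HC, CU) = 90.00° ✓; |CU| = 35.70 ✓; |ZU| = 54.51 ✓.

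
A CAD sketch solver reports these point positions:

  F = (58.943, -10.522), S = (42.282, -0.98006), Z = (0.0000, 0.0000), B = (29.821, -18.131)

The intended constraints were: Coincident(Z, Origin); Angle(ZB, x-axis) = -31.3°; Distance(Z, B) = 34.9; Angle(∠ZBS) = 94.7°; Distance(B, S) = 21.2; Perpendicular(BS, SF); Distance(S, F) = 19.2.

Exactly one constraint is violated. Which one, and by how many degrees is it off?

Perpendicular(BS, SF) — off by 6.20°.

Z = (0.00, 0.00) ✓; ZB at -31.30° ✓; |ZB| = 34.90 ✓; ∠ZBS = 94.70° ✓; |BS| = 21.20 ✓; ∠(BS, SF) = 83.80° ✗; |SF| = 19.20 ✓.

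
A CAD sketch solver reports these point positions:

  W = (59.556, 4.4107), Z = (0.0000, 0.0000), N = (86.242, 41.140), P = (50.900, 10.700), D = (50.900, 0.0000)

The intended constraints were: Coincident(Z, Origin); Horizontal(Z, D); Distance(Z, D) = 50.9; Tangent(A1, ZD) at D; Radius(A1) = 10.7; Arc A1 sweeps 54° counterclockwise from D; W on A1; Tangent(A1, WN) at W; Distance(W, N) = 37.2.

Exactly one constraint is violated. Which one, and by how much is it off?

Distance(W, N) = 37.2 — off by 8.20.

Z = (0.00, 0.00) ✓; Z.y = 0.00, D.y = 0.00 ✓; |ZD| = 50.90 ✓; ∠(PD, DZ) = 90.00° ✓; |PD| = 10.70 ✓; bearing(P→W) − bearing(P→D) = 54.00° ✓; |PW| = 10.70 ✓; ∠(PW, WN) = 90.00° ✓; |WN| = 45.40 ✗.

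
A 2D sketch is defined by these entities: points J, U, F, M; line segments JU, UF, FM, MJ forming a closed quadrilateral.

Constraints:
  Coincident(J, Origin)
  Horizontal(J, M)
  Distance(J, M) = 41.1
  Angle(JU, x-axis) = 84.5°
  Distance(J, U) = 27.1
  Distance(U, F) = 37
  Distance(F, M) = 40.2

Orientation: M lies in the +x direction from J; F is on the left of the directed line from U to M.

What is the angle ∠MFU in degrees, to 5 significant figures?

74.900°

J is at the origin; J and M share the same y with |JM| = 41.1 and M in +x, so M = (41.1, 0). JU runs at 84.5° with |JU| = 27.1, so U = (2.5974, 26.975). F is determined by |UF| = 37.0 and |FM| = 40.2 together: it lies at the intersection of circle(U, 37.0) and circle(M, 40.2). With |UM| = 47.012, the foot of the radical line on UM is 20.878 from U and the perpendicular offset is √(37.0² − 20.878²) = 30.546. Taking the left-of-UM solution: F = (37.224, 40.013).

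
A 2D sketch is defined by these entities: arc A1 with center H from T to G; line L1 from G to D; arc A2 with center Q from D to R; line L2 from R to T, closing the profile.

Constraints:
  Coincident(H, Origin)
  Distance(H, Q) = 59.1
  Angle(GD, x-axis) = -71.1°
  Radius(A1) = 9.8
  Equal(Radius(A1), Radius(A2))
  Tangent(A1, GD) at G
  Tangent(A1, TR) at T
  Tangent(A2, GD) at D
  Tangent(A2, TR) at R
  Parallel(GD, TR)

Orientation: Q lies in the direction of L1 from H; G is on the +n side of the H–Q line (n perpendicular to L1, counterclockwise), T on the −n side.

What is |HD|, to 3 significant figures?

59.9

Tangency of A1 to both parallel lines with radius 9.8 puts G and T at H ± 9.8·n: G = (9.27, 3.17), T = (-9.27, -3.17). Equal radii place D and R the same way about Q: D = Q + 9.8·n = (28.4, -52.7), R = Q − 9.8·n = (9.87, -59.1). Then |HD| = |D − H| = 59.9.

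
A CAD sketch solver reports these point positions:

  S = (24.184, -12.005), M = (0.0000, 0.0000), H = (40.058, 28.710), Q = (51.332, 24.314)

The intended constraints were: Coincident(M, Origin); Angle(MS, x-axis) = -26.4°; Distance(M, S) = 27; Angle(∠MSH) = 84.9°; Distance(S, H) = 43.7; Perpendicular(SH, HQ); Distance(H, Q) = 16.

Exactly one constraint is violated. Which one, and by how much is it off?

Distance(H, Q) = 16 — off by 3.90.

M = (0.00, 0.00) ✓; MS at -26.40° ✓; |MS| = 27.00 ✓; ∠MSH = 84.90° ✓; |SH| = 43.70 ✓; ∠(SH, HQ) = 90.00° ✓; |HQ| = 12.10 ✗.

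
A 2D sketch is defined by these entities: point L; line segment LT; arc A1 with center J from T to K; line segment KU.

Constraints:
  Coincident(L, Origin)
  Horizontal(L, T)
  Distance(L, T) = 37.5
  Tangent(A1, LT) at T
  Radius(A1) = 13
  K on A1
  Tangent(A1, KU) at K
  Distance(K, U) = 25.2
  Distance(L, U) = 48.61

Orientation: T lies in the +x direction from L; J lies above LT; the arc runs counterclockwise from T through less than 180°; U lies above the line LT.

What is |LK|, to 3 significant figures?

51.6

Checks: |JK| = 13.00 ✓; ∠(JK, KU) = 90.00° ✓; |KU| = 25.20 ✓; |LU| = 48.61 ✓.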